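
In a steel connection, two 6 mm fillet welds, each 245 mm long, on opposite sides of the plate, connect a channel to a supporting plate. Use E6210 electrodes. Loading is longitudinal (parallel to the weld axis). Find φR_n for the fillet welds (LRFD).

φR_n ≈ 580 kN

E62XX → F_EXX = 620 MPa.
Effective throat t_e = 0.707 × 6 = 4.242 mm.
Total length L = 490 mm; A_we = 4.242 × 490 = 2079 mm².
F_nw = 0.6 F_EXX = 0.6 × 620 = 372 MPa.
φR_n = 0.75 × 372 × 2079 × 10⁻³ = 579.9 kN.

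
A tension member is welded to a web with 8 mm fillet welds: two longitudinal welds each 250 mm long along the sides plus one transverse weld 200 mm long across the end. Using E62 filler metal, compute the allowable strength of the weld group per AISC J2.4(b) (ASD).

R_n/Ω ≈ 763 kN

E62XX → F_EXX = 620 MPa.
t_e = 0.707 × 8 = 5.656 mm.
R_nwl = 0.6 × 620 × 5.656 × 500 × 10⁻³ = 1052 kN (longitudinal, 2 welds).
R_nwt = 0.6 × 620 × 5.656 × 200 × 10⁻³ = 420.8 kN (transverse, base value).
(i) R_nwl + R_nwt = 1473 kN; (ii) 0.85 R_nwl + 1.5 R_nwt = 1525 kN.
R_n = max = 1525 kN [governs: (ii)]; R_n/Ω = 762.7 kN.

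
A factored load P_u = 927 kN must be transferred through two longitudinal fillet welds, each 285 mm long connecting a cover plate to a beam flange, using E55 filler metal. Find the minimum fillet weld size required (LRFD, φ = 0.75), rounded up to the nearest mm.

E55XX → F_EXX = 550 MPa.
Total weld length L = 570 mm.
Required throat t_e = P_u / (φ × 0.6 F_EXX × L) = 927 / (0.75 × 0.6 × 550 × 570 × 10⁻³) = 6.571 mm.
Required leg w = t_e / 0.707 = 9.294 mm → use 10 mm.

w = 10 mm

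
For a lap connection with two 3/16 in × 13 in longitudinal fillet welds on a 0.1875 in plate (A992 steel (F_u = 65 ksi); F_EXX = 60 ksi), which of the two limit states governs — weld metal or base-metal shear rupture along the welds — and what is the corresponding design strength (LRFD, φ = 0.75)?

φR_n ≈ 93.1 kip (weld metal governs)

t_e = 0.707 × 0.1875 = 0.1326 in; L = 26 in.
Weld metal: φR_n = 0.75 × 0.6 × 60 × 0.1326 × 26 = 93.06 kip.
Base metal (shear rupture): φR_n = 0.75 × 0.6 × 65 × 0.1875 × 26 = 142.6 kip.
Governing: weld metal.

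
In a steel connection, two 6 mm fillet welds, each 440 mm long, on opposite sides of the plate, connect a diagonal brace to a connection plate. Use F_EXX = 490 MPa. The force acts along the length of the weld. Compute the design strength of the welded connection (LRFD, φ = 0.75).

Effective throat t_e = 0.707 × 6 = 4.242 mm.
Total length L = 880 mm; A_we = 4.242 × 880 = 3733 mm².
F_nw = 0.6 F_EXX = 0.6 × 490 = 294 MPa.
φR_n = 0.75 × 294 × 3733 × 10⁻³ = 823.1 kN.

φR_n ≈ 823 kN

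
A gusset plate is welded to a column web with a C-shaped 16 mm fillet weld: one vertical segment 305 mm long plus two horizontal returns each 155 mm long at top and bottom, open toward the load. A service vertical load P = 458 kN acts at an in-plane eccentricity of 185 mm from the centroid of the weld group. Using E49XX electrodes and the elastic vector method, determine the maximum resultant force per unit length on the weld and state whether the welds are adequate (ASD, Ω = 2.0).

E49XX → F_EXX = 490 MPa.
Total weld length L_w = 615 mm. Treat welds as unit-width lines.
Centroid: x̄ = 2×155×77.5 / 615 = 39.07 mm from the vertical weld.
Polar moment about centroid: J = I_x + I_y = [305³/12 + 2×155×152.5²] + [305×39.07² + 2(155³/12 + 155×38.43²)] = 11120000 mm³.
Direct shear f_v = P/L_w = 458×10³ / 615 = 744.7 N/mm (vertical).
Torsion M = P·e = 458×10³ × 185 = 84730000 N·mm.
Critical point at (x, y) = (115.9, 152.5) from centroid. f_tx = M·y/J = 1162 N/mm; f_ty = M·x/J = 883.5 N/mm.
Resultant f_max = √[f_tx² + (f_v + f_ty)²] = √[1162² + (744.7 + 883.5)²] = 2000 N/mm.
Capacity per unit length: r_n/Ω = (1/2.0) × 0.6 × 490 × (0.707 × 16) = 1663 N/mm.
2000 > 1663 → NOT adequate.

f_max ≈ 2000 N/mm; NOT adequate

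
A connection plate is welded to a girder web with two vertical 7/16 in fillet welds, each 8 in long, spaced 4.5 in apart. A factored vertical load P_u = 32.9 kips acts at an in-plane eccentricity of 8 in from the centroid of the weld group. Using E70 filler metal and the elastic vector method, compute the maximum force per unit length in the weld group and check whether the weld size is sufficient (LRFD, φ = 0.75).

f_max ≈ 8.46 kip/in; adequate

E70XX → F_EXX = 70 ksi.
Total weld length L_w = 16 in. Treat welds as unit-width lines.
Polar moment about centroid: J = 2[d³/12 + d(b/2)²] = 2[8³/12 + 8×2.25²] = 166.3 in³.
Direct shear f_v = P/L_w = 32.9 / 16 = 2.056 kip/in (vertical).
Torsion M = P·e = 32.9 × 8 = 263.2 kip·in.
Critical point at (x, y) = (2.25, 4) from centroid. f_tx = M·y/J = 6.329 kip/in; f_ty = M·x/J = 3.56 kip/in.
Resultant f_max = √[f_tx² + (f_v + f_ty)²] = √[6.329² + (2.056 + 3.56)²] = 8.462 kip/in.
Capacity per unit length: φr_n = 0.75 × 0.6 × 70 × (0.707 × 0.4375) = 9.743 kip/in.
8.462 ≤ 9.743 → adequate.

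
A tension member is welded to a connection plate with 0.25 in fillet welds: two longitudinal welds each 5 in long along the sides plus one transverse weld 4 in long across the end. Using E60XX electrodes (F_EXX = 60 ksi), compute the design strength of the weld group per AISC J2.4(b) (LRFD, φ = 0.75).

t_e = 0.707 × 0.25 = 0.1767 in.
R_nwl = 0.6 × 60 × 0.1767 × 10 = 63.63 kips (longitudinal, 2 welds).
R_nwt = 0.6 × 60 × 0.1767 × 4 = 25.45 kips (transverse, base value).
(i) R_nwl + R_nwt = 89.08 kips; (ii) 0.85 R_nwl + 1.5 R_nwt = 92.26 kips.
R_n = max = 92.26 kips [governs: (ii)]; φR_n = 69.2 kips.

φR_n ≈ 69.2 kips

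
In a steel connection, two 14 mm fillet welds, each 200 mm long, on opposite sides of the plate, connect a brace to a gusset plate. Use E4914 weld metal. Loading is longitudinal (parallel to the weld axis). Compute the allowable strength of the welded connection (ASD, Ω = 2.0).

E49XX → F_EXX = 490 MPa.
Effective throat t_e = 0.707 × 14 = 9.898 mm.
Total length L = 400 mm; A_we = 9.898 × 400 = 3959 mm².
F_nw = 0.6 F_EXX = 0.6 × 490 = 294 MPa.
R_n = 294 × 3959 × 10⁻³ = 1164 kN; R_n/Ω = 1164/2.0 = 582 kN.

R_n/Ω ≈ 582 kN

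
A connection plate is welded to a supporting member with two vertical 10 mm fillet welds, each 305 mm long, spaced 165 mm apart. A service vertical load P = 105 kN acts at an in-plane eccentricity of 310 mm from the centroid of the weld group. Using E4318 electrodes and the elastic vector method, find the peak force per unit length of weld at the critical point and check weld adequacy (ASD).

E43XX → F_EXX = 430 MPa.
Total weld length L_w = 610 mm. Treat welds as unit-width lines.
Polar moment about centroid: J = 2[d³/12 + d(b/2)²] = 2[305³/12 + 305×82.5²] = 8881000 mm³.
Direct shear f_v = P/L_w = 105×10³ / 610 = 172.1 N/mm (vertical).
Torsion M = P·e = 105×10³ × 310 = 32550000 N·mm.
Critical point at (x, y) = (82.5, 152.5) from centroid. f_tx = M·y/J = 559 N/mm; f_ty = M·x/J = 302.4 N/mm.
Resultant f_max = √[f_tx² + (f_v + f_ty)²] = √[559² + (172.1 + 302.4)²] = 733.2 N/mm.
Capacity per unit length: r_n/Ω = (1/2.0) × 0.6 × 430 × (0.707 × 10) = 912 N/mm.
733.2 ≤ 912 → adequate.

f_max ≈ 733 N/mm; adequate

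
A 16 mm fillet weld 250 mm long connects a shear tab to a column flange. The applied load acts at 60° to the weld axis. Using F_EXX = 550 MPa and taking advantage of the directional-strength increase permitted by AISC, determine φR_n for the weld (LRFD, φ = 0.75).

t_e = 0.707 × 16 = 11.31 mm; A_we = 11.31 × 250 = 2828 mm².
Directional factor: 1.0 + 0.5 sin^1.5(60°) = 1.403.
F_nw = 0.6 × 550 × 1.403 = 463 MPa.
φR_n = 0.75 × 463 × 2828 × 10⁻³ = 982 kN.

φR_n ≈ 982 kN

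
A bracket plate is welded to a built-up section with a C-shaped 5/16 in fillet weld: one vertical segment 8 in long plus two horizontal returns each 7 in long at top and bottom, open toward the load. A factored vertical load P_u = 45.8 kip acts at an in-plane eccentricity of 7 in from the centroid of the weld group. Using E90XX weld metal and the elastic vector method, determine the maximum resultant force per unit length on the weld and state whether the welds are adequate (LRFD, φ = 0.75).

E90XX → F_EXX = 90 ksi.
Total weld length L_w = 22 in. Treat welds as unit-width lines.
Centroid: x̄ = 2×7×3.5 / 22 = 2.227 in from the vertical weld.
Polar moment about centroid: J = I_x + I_y = [8³/12 + 2×7×4²] + [8×2.227² + 2(7³/12 + 7×1.273²)] = 386.2 in³.
Direct shear f_v = P/L_w = 45.8 / 22 = 2.082 kip/in (vertical).
Torsion M = P·e = 45.8 × 7 = 320.6 kip·in.
Critical point at (x, y) = (4.773, 4) from centroid. f_tx = M·y/J = 3.321 kip/in; f_ty = M·x/J = 3.962 kip/in.
Resultant f_max = √[f_tx² + (f_v + f_ty)²] = √[3.321² + (2.082 + 3.962)²] = 6.896 kip/in.
Capacity per unit length: φr_n = 0.75 × 0.6 × 90 × (0.707 × 0.3125) = 8.948 kip/in.
6.896 ≤ 8.948 → adequate.

f_max ≈ 6.9 kip/in; adequate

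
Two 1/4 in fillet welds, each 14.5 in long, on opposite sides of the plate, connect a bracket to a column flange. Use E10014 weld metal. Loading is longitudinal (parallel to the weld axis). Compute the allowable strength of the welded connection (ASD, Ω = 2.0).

E100XX → F_EXX = 100 ksi.
Effective throat t_e = 0.707 × 0.25 = 0.1767 in.
Total length L = 29 in; A_we = 0.1767 × 29 = 5.126 in².
F_nw = 0.6 F_EXX = 0.6 × 100 = 60 ksi.
R_n = 60 × 5.126 = 307.5 kip; R_n/Ω = 307.5/2.0 = 153.8 kip.

R_n/Ω ≈ 154 kip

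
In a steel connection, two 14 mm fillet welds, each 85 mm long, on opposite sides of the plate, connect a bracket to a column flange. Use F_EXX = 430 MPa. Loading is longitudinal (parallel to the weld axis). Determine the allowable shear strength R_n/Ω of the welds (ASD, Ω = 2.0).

R_n/Ω ≈ 217 kN

Effective throat t_e = 0.707 × 14 = 9.898 mm.
Total length L = 170 mm; A_we = 9.898 × 170 = 1683 mm².
F_nw = 0.6 F_EXX = 0.6 × 430 = 258 MPa.
R_n = 258 × 1683 × 10⁻³ = 434.1 kN; R_n/Ω = 434.1/2.0 = 217.1 kN.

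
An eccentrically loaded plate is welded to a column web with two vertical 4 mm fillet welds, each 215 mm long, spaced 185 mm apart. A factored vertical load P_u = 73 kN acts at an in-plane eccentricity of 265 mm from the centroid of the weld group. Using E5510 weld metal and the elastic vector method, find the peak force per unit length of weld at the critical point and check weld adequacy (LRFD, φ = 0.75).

f_max ≈ 638 N/mm; adequate

E55XX → F_EXX = 550 MPa.
Total weld length L_w = 430 mm. Treat welds as unit-width lines.
Polar moment about centroid: J = 2[d³/12 + d(b/2)²] = 2[215³/12 + 215×92.5²] = 5336000 mm³.
Direct shear f_v = P/L_w = 73×10³ / 430 = 169.8 N/mm (vertical).
Torsion M = P·e = 73×10³ × 265 = 19345000 N·mm.
Critical point at (x, y) = (92.5, 107.5) from centroid. f_tx = M·y/J = 389.8 N/mm; f_ty = M·x/J = 335.4 N/mm.
Resultant f_max = √[f_tx² + (f_v + f_ty)²] = √[389.8² + (169.8 + 335.4)²] = 638 N/mm.
Capacity per unit length: φr_n = 0.75 × 0.6 × 550 × (0.707 × 4) = 699.9 N/mm.
638 ≤ 699.9 → adequate.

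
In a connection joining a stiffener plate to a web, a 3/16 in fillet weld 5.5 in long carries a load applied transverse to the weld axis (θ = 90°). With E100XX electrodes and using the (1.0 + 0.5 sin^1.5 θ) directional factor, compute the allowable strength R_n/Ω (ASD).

R_n/Ω ≈ 32.8 kip

E100XX → F_EXX = 100 ksi.
t_e = 0.707 × 0.1875 = 0.1326 in; A_we = 0.1326 × 5.5 = 0.7291 in².
Directional factor: 1.0 + 0.5 sin^1.5(90°) = 1.5.
F_nw = 0.6 × 100 × 1.5 = 90 ksi.
R_n/Ω = (90 × 0.7291) / 2.0 = 32.81 kip.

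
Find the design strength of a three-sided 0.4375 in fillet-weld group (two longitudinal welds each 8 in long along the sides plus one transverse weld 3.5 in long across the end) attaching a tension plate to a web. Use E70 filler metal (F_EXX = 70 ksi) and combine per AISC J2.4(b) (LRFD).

t_e = 0.707 × 0.4375 = 0.3093 in.
R_nwl = 0.6 × 70 × 0.3093 × 16 = 207.9 kips (longitudinal, 2 welds).
R_nwt = 0.6 × 70 × 0.3093 × 3.5 = 45.47 kips (transverse, base value).
(i) R_nwl + R_nwt = 253.3 kips; (ii) 0.85 R_nwl + 1.5 R_nwt = 244.9 kips.
R_n = max = 253.3 kips [governs: (i)]; φR_n = 190 kips.

φR_n ≈ 190 kips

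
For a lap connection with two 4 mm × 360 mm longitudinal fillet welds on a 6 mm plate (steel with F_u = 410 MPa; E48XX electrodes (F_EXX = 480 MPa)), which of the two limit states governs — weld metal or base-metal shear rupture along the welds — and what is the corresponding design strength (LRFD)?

t_e = 0.707 × 4 = 2.828 mm; L = 720 mm.
Weld metal: φR_n = 0.75 × 0.6 × 480 × 2.828 × 720 × 10⁻³ = 439.8 kN.
Base metal (shear rupture): φR_n = 0.75 × 0.6 × 410 × 6 × 720 × 10⁻³ = 797 kN.
Governing: weld metal.

φR_n ≈ 440 kN (weld metal governs)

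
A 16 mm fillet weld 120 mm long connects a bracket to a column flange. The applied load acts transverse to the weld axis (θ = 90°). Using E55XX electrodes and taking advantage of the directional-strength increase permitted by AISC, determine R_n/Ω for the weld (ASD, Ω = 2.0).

E55XX → F_EXX = 550 MPa.
t_e = 0.707 × 16 = 11.31 mm; A_we = 11.31 × 120 = 1357 mm².
Directional factor: 1.0 + 0.5 sin^1.5(90°) = 1.5.
F_nw = 0.6 × 550 × 1.5 = 495 MPa.
R_n/Ω = (495 × 1357) / 2.0 × 10⁻³ = 336 kN.

R_n/Ω ≈ 336 kN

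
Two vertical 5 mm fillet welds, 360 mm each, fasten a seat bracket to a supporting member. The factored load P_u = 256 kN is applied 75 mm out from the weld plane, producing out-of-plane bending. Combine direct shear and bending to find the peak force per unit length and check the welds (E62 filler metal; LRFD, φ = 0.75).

f_max ≈ 569 N/mm; adequate

E62XX → F_EXX = 620 MPa.
L_w = 2 × 360 = 720 mm; section modulus (unit throat) S = 2 × L²/6 = 43200 mm².
Direct shear f_v = P/L_w = 256×10³/720 = 355.6 N/mm.
Moment M = P × e = 256×10³ × 75 = 19200000 N·mm; bending f_b = M/S = 444.4 N/mm.
f_max = √(f_v² + f_b²) = √(355.6² + 444.4²) = 569.2 N/mm.
φr_n = 0.75 × 0.6 × 620 × (0.707 × 5) = 986.3 N/mm → adequate.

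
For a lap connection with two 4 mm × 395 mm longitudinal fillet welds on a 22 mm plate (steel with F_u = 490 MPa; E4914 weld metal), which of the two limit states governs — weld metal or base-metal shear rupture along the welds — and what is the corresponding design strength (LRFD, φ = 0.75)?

E49XX → F_EXX = 490 MPa.
t_e = 0.707 × 4 = 2.828 mm; L = 790 mm.
Weld metal: φR_n = 0.75 × 0.6 × 490 × 2.828 × 790 × 10⁻³ = 492.6 kN.
Base metal (shear rupture): φR_n = 0.75 × 0.6 × 490 × 22 × 790 × 10⁻³ = 3832 kN.
Governing: weld metal.

φR_n ≈ 493 kN (weld metal governs)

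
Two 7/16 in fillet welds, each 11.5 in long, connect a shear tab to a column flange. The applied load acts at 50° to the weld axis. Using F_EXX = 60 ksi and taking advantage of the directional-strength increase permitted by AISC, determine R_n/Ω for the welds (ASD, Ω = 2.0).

R_n/Ω ≈ 171 kip

t_e = 0.707 × 0.4375 = 0.3093 in; A_we = 0.3093 × 23 = 7.114 in².
Directional factor: 1.0 + 0.5 sin^1.5(50°) = 1.335.
F_nw = 0.6 × 60 × 1.335 = 48.07 ksi.
R_n/Ω = (48.07 × 7.114) / 2.0 = 171 kip.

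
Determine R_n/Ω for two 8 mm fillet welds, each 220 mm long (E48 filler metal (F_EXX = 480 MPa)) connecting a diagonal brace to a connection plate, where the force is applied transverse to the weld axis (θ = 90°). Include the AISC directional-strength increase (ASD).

t_e = 0.707 × 8 = 5.656 mm; A_we = 5.656 × 440 = 2489 mm².
Directional factor: 1.0 + 0.5 sin^1.5(90°) = 1.5.
F_nw = 0.6 × 480 × 1.5 = 432 MPa.
R_n/Ω = (432 × 2489) / 2.0 × 10⁻³ = 537.5 kN.

R_n/Ω ≈ 538 kN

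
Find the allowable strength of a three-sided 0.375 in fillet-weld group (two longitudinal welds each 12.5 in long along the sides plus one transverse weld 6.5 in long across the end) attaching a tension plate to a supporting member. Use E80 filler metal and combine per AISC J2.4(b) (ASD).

R_n/Ω ≈ 200 kips

E80XX → F_EXX = 80 ksi.
t_e = 0.707 × 0.375 = 0.2651 in.
R_nwl = 0.6 × 80 × 0.2651 × 25 = 318.1 kips (longitudinal, 2 welds).
R_nwt = 0.6 × 80 × 0.2651 × 6.5 = 82.72 kips (transverse, base value).
(i) R_nwl + R_nwt = 400.9 kips; (ii) 0.85 R_nwl + 1.5 R_nwt = 394.5 kips.
R_n = max = 400.9 kips [governs: (i)]; R_n/Ω = 200.4 kips.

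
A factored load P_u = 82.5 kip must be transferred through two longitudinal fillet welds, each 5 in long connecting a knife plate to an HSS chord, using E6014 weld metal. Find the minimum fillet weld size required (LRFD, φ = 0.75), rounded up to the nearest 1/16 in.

w = 7/16 in

E60XX → F_EXX = 60 ksi.
Total weld length L = 10 in.
Required throat t_e = P_u / (φ × 0.6 F_EXX × L) = 82.5 / (0.75 × 0.6 × 60 × 10) = 0.3056 in.
Required leg w = t_e / 0.707 = 0.4322 in → use 7/16 in.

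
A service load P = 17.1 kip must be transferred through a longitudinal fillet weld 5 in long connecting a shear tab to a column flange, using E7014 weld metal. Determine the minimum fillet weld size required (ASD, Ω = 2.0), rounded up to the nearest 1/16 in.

E70XX → F_EXX = 70 ksi.
Total weld length L = 5 in.
Required throat t_e = P × Ω / (0.6 F_EXX × L) = 17.1 × 2.0 / (0.6 × 70 × 5) = 0.1629 in.
Required leg w = t_e / 0.707 = 0.2303 in → use 1/4 in.

w = 1/4 in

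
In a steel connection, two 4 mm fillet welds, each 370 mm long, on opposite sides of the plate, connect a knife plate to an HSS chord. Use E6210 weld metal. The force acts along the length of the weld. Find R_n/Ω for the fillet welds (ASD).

R_n/Ω ≈ 389 kN

E62XX → F_EXX = 620 MPa.
Effective throat t_e = 0.707 × 4 = 2.828 mm.
Total length L = 740 mm; A_we = 2.828 × 740 = 2093 mm².
F_nw = 0.6 F_EXX = 0.6 × 620 = 372 MPa.
R_n = 372 × 2093 × 10⁻³ = 778.5 kN; R_n/Ω = 778.5/2.0 = 389.2 kN.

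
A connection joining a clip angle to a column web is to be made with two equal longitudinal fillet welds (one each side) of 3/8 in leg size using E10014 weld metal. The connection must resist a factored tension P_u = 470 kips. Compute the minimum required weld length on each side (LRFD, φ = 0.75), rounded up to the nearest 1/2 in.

L = 20 in on each side

E100XX → F_EXX = 100 ksi.
Throat t_e = 0.707 × 0.375 = 0.2651 in.
φr_n = 0.75 × 0.6 × 100 × 0.2651 = 11.93 kips/in.
L_req = P_u / φr_n = 470 / 11.93 = 39.39 in total.
Per side: 39.39 / 2 = 19.7 in.
Round up → use L = 20 in on each side.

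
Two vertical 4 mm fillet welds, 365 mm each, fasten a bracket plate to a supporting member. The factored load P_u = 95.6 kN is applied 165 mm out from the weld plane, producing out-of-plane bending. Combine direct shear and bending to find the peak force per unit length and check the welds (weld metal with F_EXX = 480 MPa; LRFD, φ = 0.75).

L_w = 2 × 365 = 730 mm; section modulus (unit throat) S = 2 × L²/6 = 44410 mm².
Direct shear f_v = P/L_w = 95.6×10³/730 = 131 N/mm.
Moment M = P × e = 95.6×10³ × 165 = 15774000 N·mm; bending f_b = M/S = 355.2 N/mm.
f_max = √(f_v² + f_b²) = √(131² + 355.2²) = 378.6 N/mm.
φr_n = 0.75 × 0.6 × 480 × (0.707 × 4) = 610.8 N/mm → adequate.

f_max ≈ 379 N/mm; adequate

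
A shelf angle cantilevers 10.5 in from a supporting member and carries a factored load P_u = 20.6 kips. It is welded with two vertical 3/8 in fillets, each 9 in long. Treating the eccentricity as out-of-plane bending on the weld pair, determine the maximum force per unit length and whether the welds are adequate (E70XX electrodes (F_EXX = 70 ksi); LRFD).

f_max ≈ 8.09 kip/in; adequate

L_w = 2 × 9 = 18 in; section modulus (unit throat) S = 2 × L²/6 = 27 in².
Direct shear f_v = P/L_w = 20.6/18 = 1.144 kip/in.
Moment M = P × e = 20.6 × 10.5 = 216.3 kip·in; bending f_b = M/S = 8.011 kip/in.
f_max = √(f_v² + f_b²) = √(1.144² + 8.011²) = 8.092 kip/in.
φr_n = 0.75 × 0.6 × 70 × (0.707 × 0.375) = 8.351 kip/in → adequate.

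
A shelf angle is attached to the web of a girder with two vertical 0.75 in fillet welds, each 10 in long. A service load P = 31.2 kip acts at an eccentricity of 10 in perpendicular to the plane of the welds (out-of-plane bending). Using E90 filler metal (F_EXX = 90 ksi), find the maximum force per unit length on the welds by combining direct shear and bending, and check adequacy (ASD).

f_max ≈ 9.49 kip/in; adequate

L_w = 2 × 10 = 20 in; section modulus (unit throat) S = 2 × L²/6 = 33.33 in².
Direct shear f_v = P/L_w = 31.2/20 = 1.56 kip/in.
Moment M = P × e = 31.2 × 10 = 312 kip·in; bending f_b = M/S = 9.36 kip/in.
f_max = √(f_v² + f_b²) = √(1.56² + 9.36²) = 9.489 kip/in.
r_n/Ω = (1/2.0) × 0.6 × 90 × (0.707 × 0.75) = 14.32 kip/in → adequate.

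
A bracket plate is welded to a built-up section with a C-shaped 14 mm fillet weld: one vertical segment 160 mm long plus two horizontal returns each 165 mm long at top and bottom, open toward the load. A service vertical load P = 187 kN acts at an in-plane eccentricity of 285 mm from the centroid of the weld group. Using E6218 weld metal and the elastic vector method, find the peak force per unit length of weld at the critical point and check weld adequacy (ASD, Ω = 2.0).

f_max ≈ 2160 N/mm; NOT adequate

E62XX → F_EXX = 620 MPa.
Total weld length L_w = 490 mm. Treat welds as unit-width lines.
Centroid: x̄ = 2×165×82.5 / 490 = 55.56 mm from the vertical weld.
Polar moment about centroid: J = I_x + I_y = [160³/12 + 2×165×80²] + [160×55.56² + 2(165³/12 + 165×26.94²)] = 3935000 mm³.
Direct shear f_v = P/L_w = 187×10³ / 490 = 381.6 N/mm (vertical).
Torsion M = P·e = 187×10³ × 285 = 53295000 N·mm.
Critical point at (x, y) = (109.4, 80) from centroid. f_tx = M·y/J = 1083 N/mm; f_ty = M·x/J = 1482 N/mm.
Resultant f_max = √[f_tx² + (f_v + f_ty)²] = √[1083² + (381.6 + 1482)²] = 2156 N/mm.
Capacity per unit length: r_n/Ω = (1/2.0) × 0.6 × 620 × (0.707 × 14) = 1841 N/mm.
2156 > 1841 → NOT adequate.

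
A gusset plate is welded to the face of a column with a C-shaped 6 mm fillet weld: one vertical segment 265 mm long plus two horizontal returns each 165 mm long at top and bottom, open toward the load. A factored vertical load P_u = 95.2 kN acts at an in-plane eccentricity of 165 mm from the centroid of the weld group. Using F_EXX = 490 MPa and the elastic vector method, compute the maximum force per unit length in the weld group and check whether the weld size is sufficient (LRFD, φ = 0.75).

Total weld length L_w = 595 mm. Treat welds as unit-width lines.
Centroid: x̄ = 2×165×82.5 / 595 = 45.76 mm from the vertical weld.
Polar moment about centroid: J = I_x + I_y = [265³/12 + 2×165×132.5²] + [265×45.76² + 2(165³/12 + 165×36.74²)] = 9093000 mm³.
Direct shear f_v = P/L_w = 95.2×10³ / 595 = 160 N/mm (vertical).
Torsion M = P·e = 95.2×10³ × 165 = 15708000 N·mm.
Critical point at (x, y) = (119.2, 132.5) from centroid. f_tx = M·y/J = 228.9 N/mm; f_ty = M·x/J = 206 N/mm.
Resultant f_max = √[f_tx² + (f_v + f_ty)²] = √[228.9² + (160 + 206)²] = 431.7 N/mm.
Capacity per unit length: φr_n = 0.75 × 0.6 × 490 × (0.707 × 6) = 935.4 N/mm.
431.7 ≤ 935.4 → adequate.

f_max ≈ 432 N/mm; adequate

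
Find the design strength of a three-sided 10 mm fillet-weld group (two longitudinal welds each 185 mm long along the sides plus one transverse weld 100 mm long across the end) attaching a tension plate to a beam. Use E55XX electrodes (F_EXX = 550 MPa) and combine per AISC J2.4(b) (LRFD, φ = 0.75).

φR_n ≈ 822 kN

t_e = 0.707 × 10 = 7.07 mm.
R_nwl = 0.6 × 550 × 7.07 × 370 × 10⁻³ = 863.2 kN (longitudinal, 2 welds).
R_nwt = 0.6 × 550 × 7.07 × 100 × 10⁻³ = 233.3 kN (transverse, base value).
(i) R_nwl + R_nwt = 1097 kN; (ii) 0.85 R_nwl + 1.5 R_nwt = 1084 kN.
R_n = max = 1097 kN [governs: (i)]; φR_n = 822.4 kN.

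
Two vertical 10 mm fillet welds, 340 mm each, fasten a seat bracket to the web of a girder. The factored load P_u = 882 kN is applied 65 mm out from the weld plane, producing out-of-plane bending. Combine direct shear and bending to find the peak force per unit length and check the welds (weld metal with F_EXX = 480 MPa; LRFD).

f_max ≈ 1970 N/mm; NOT adequate

L_w = 2 × 340 = 680 mm; section modulus (unit throat) S = 2 × L²/6 = 38530 mm².
Direct shear f_v = P/L_w = 882×10³/680 = 1297 N/mm.
Moment M = P × e = 882×10³ × 65 = 57330000 N·mm; bending f_b = M/S = 1488 N/mm.
f_max = √(f_v² + f_b²) = √(1297² + 1488²) = 1974 N/mm.
φr_n = 0.75 × 0.6 × 480 × (0.707 × 10) = 1527 N/mm → NOT adequate.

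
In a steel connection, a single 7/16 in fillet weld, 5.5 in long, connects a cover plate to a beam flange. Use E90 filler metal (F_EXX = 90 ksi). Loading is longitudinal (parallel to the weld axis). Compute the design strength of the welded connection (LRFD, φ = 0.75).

φR_n ≈ 68.9 kip

Effective throat t_e = 0.707 × 0.4375 = 0.3093 in.
Total length L = 5.5 in; A_we = 0.3093 × 5.5 = 1.701 in².
F_nw = 0.6 F_EXX = 0.6 × 90 = 54 ksi.
φR_n = 0.75 × 54 × 1.701 = 68.9 kip.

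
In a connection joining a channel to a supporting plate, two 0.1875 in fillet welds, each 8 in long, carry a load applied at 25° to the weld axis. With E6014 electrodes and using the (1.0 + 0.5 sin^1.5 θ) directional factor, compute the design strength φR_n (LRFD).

φR_n ≈ 65.1 kip

E60XX → F_EXX = 60 ksi.
t_e = 0.707 × 0.1875 = 0.1326 in; A_we = 0.1326 × 16 = 2.121 in².
Directional factor: 1.0 + 0.5 sin^1.5(25°) = 1.137.
F_nw = 0.6 × 60 × 1.137 = 40.95 ksi.
φR_n = 0.75 × 40.95 × 2.121 = 65.13 kip.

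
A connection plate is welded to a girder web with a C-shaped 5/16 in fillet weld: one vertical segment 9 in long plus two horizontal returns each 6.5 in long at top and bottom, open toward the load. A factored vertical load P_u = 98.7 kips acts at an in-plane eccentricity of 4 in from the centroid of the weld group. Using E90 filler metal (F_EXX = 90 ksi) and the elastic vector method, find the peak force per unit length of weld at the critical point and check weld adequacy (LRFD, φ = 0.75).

Total weld length L_w = 22 in. Treat welds as unit-width lines.
Centroid: x̄ = 2×6.5×3.25 / 22 = 1.92 in from the vertical weld.
Polar moment about centroid: J = I_x + I_y = [9³/12 + 2×6.5×4.5²] + [9×1.92² + 2(6.5³/12 + 6.5×1.33²)] = 425.9 in³.
Direct shear f_v = P/L_w = 98.7 / 22 = 4.486 kip/in (vertical).
Torsion M = P·e = 98.7 × 4 = 394.8 kip·in.
Critical point at (x, y) = (4.58, 4.5) from centroid. f_tx = M·y/J = 4.171 kip/in; f_ty = M·x/J = 4.245 kip/in.
Resultant f_max = √[f_tx² + (f_v + f_ty)²] = √[4.171² + (4.486 + 4.245)²] = 9.676 kip/in.
Capacity per unit length: φr_n = 0.75 × 0.6 × 90 × (0.707 × 0.3125) = 8.948 kip/in.
9.676 > 8.948 → NOT adequate.

f_max ≈ 9.68 kip/in; NOT adequate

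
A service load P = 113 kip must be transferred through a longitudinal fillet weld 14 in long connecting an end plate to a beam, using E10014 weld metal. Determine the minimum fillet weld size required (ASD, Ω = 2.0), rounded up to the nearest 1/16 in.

w = 7/16 in

E100XX → F_EXX = 100 ksi.
Total weld length L = 14 in.
Required throat t_e = P × Ω / (0.6 F_EXX × L) = 113 × 2.0 / (0.6 × 100 × 14) = 0.269 in.
Required leg w = t_e / 0.707 = 0.3805 in → use 7/16 in.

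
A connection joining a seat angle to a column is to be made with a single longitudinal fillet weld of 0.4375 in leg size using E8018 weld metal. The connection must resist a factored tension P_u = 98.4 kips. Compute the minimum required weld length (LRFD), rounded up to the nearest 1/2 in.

E80XX → F_EXX = 80 ksi.
Throat t_e = 0.707 × 0.4375 = 0.3093 in.
φr_n = 0.75 × 0.6 × 80 × 0.3093 = 11.14 kips/in.
L_req = P_u / φr_n = 98.4 / 11.14 = 8.837 in total.
Round up → use L = 9 in.

L = 9 in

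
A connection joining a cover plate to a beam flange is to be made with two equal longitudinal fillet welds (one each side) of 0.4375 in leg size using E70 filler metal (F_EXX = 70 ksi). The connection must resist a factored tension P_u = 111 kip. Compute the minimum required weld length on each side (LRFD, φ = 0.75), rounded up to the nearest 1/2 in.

L = 6 in on each side

Throat t_e = 0.707 × 0.4375 = 0.3093 in.
φr_n = 0.75 × 0.6 × 70 × 0.3093 = 9.743 kip/in.
L_req = P_u / φr_n = 111 / 9.743 = 11.39 in total.
Per side: 11.39 / 2 = 5.696 in.
Round up → use L = 6 in on each side.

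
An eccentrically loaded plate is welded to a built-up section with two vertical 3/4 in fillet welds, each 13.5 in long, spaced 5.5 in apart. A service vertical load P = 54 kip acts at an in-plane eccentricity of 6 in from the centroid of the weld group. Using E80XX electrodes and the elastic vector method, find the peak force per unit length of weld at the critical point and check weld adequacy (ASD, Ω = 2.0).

f_max ≈ 4.96 kip/in; adequate

E80XX → F_EXX = 80 ksi.
Total weld length L_w = 27 in. Treat welds as unit-width lines.
Polar moment about centroid: J = 2[d³/12 + d(b/2)²] = 2[13.5³/12 + 13.5×2.75²] = 614.2 in³.
Direct shear f_v = P/L_w = 54 / 27 = 2 kip/in (vertical).
Torsion M = P·e = 54 × 6 = 324 kip·in.
Critical point at (x, y) = (2.75, 6.75) from centroid. f_tx = M·y/J = 3.56 kip/in; f_ty = M·x/J = 1.451 kip/in.
Resultant f_max = √[f_tx² + (f_v + f_ty)²] = √[3.56² + (2 + 1.451)²] = 4.958 kip/in.
Capacity per unit length: r_n/Ω = (1/2.0) × 0.6 × 80 × (0.707 × 0.75) = 12.73 kip/in.
4.958 ≤ 12.73 → adequate.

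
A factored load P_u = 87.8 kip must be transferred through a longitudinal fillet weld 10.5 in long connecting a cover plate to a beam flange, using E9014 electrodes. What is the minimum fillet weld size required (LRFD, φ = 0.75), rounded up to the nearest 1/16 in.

E90XX → F_EXX = 90 ksi.
Total weld length L = 10.5 in.
Required throat t_e = P_u / (φ × 0.6 F_EXX × L) = 87.8 / (0.75 × 0.6 × 90 × 10.5) = 0.2065 in.
Required leg w = t_e / 0.707 = 0.292 in → use 5/16 in.

w = 5/16 in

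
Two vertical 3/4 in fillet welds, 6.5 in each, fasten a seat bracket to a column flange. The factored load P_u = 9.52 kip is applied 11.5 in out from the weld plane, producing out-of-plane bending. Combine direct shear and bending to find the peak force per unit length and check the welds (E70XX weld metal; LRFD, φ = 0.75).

E70XX → F_EXX = 70 ksi.
L_w = 2 × 6.5 = 13 in; section modulus (unit throat) S = 2 × L²/6 = 14.08 in².
Direct shear f_v = P/L_w = 9.52/13 = 0.7323 kip/in.
Moment M = P × e = 9.52 × 11.5 = 109.48 kip·in; bending f_b = M/S = 7.774 kip/in.
f_max = √(f_v² + f_b²) = √(0.7323² + 7.774²) = 7.808 kip/in.
φr_n = 0.75 × 0.6 × 70 × (0.707 × 0.75) = 16.7 kip/in → adequate.

f_max ≈ 7.81 kip/in; adequate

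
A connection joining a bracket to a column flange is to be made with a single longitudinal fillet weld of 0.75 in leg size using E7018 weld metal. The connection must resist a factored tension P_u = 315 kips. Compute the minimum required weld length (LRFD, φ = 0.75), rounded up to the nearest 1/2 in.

E70XX → F_EXX = 70 ksi.
Throat t_e = 0.707 × 0.75 = 0.5302 in.
φr_n = 0.75 × 0.6 × 70 × 0.5302 = 16.7 kips/in.
L_req = P_u / φr_n = 315 / 16.7 = 18.86 in total.
Round up → use L = 19 in.

L = 19 in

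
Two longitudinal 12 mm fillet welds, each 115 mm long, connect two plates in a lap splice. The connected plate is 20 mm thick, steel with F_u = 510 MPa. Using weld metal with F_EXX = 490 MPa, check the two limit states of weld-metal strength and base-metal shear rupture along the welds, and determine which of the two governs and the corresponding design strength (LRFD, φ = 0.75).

φR_n ≈ 430 kN (weld metal governs)

t_e = 0.707 × 12 = 8.484 mm; L = 230 mm.
Weld metal: φR_n = 0.75 × 0.6 × 490 × 8.484 × 230 × 10⁻³ = 430.3 kN.
Base metal (shear rupture): φR_n = 0.75 × 0.6 × 510 × 20 × 230 × 10⁻³ = 1056 kN.
Governing: weld metal.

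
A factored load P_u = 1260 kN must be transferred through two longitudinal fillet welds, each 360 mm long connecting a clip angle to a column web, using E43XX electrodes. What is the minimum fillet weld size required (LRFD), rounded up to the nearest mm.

E43XX → F_EXX = 430 MPa.
Total weld length L = 720 mm.
Required throat t_e = P_u / (φ × 0.6 F_EXX × L) = 1260 / (0.75 × 0.6 × 430 × 720 × 10⁻³) = 9.044 mm.
Required leg w = t_e / 0.707 = 12.79 mm → use 13 mm.

w = 13 mm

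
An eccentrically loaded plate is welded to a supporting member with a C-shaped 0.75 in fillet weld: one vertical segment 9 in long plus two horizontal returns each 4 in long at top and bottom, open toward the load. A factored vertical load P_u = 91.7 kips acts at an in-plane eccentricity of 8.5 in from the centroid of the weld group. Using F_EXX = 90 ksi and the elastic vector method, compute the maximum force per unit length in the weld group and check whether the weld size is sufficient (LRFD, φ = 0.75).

f_max ≈ 20.5 kip/in; adequate

Total weld length L_w = 17 in. Treat welds as unit-width lines.
Centroid: x̄ = 2×4×2 / 17 = 0.9412 in from the vertical weld.
Polar moment about centroid: J = I_x + I_y = [9³/12 + 2×4×4.5²] + [9×0.9412² + 2(4³/12 + 4×1.059²)] = 250.4 in³.
Direct shear f_v = P/L_w = 91.7 / 17 = 5.394 kip/in (vertical).
Torsion M = P·e = 91.7 × 8.5 = 779.45 kip·in.
Critical point at (x, y) = (3.059, 4.5) from centroid. f_tx = M·y/J = 14.01 kip/in; f_ty = M·x/J = 9.523 kip/in.
Resultant f_max = √[f_tx² + (f_v + f_ty)²] = √[14.01² + (5.394 + 9.523)²] = 20.46 kip/in.
Capacity per unit length: φr_n = 0.75 × 0.6 × 90 × (0.707 × 0.75) = 21.48 kip/in.
20.46 ≤ 21.48 → adequate.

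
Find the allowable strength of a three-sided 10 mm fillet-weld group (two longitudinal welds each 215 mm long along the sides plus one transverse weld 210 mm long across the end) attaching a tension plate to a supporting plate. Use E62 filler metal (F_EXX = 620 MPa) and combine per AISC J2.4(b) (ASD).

R_n/Ω ≈ 895 kN

t_e = 0.707 × 10 = 7.07 mm.
R_nwl = 0.6 × 620 × 7.07 × 430 × 10⁻³ = 1131 kN (longitudinal, 2 welds).
R_nwt = 0.6 × 620 × 7.07 × 210 × 10⁻³ = 552.3 kN (transverse, base value).
(i) R_nwl + R_nwt = 1683 kN; (ii) 0.85 R_nwl + 1.5 R_nwt = 1790 kN.
R_n = max = 1790 kN [governs: (ii)]; R_n/Ω = 894.9 kN.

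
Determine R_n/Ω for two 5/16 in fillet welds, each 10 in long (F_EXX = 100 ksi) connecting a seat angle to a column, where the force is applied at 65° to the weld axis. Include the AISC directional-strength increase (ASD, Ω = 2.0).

t_e = 0.707 × 0.3125 = 0.2209 in; A_we = 0.2209 × 20 = 4.419 in².
Directional factor: 1.0 + 0.5 sin^1.5(65°) = 1.431.
F_nw = 0.6 × 100 × 1.431 = 85.88 ksi.
R_n/Ω = (85.88 × 4.419) / 2.0 = 189.8 kip.

R_n/Ω ≈ 190 kip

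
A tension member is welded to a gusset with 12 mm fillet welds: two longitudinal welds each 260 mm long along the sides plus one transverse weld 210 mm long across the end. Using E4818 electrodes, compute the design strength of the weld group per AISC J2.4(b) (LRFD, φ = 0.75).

φR_n ≈ 1390 kN

E48XX → F_EXX = 480 MPa.
t_e = 0.707 × 12 = 8.484 mm.
R_nwl = 0.6 × 480 × 8.484 × 520 × 10⁻³ = 1271 kN (longitudinal, 2 welds).
R_nwt = 0.6 × 480 × 8.484 × 210 × 10⁻³ = 513.1 kN (transverse, base value).
(i) R_nwl + R_nwt = 1784 kN; (ii) 0.85 R_nwl + 1.5 R_nwt = 1850 kN.
R_n = max = 1850 kN [governs: (ii)]; φR_n = 1387 kN.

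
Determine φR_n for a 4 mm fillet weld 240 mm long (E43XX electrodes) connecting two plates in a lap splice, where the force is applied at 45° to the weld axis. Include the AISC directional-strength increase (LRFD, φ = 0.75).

φR_n ≈ 170 kN

E43XX → F_EXX = 430 MPa.
t_e = 0.707 × 4 = 2.828 mm; A_we = 2.828 × 240 = 678.7 mm².
Directional factor: 1.0 + 0.5 sin^1.5(45°) = 1.297.
F_nw = 0.6 × 430 × 1.297 = 334.7 MPa.
φR_n = 0.75 × 334.7 × 678.7 × 10⁻³ = 170.4 kN.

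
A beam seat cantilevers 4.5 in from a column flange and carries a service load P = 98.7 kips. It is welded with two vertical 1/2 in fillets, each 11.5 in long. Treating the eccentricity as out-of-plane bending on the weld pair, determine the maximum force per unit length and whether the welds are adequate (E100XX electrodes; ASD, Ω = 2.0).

f_max ≈ 11 kip/in; NOT adequate

E100XX → F_EXX = 100 ksi.
L_w = 2 × 11.5 = 23 in; section modulus (unit throat) S = 2 × L²/6 = 44.08 in².
Direct shear f_v = P/L_w = 98.7/23 = 4.291 kip/in.
Moment M = P × e = 98.7 × 4.5 = 444.15 kip·in; bending f_b = M/S = 10.08 kip/in.
f_max = √(f_v² + f_b²) = √(4.291² + 10.08²) = 10.95 kip/in.
r_n/Ω = (1/2.0) × 0.6 × 100 × (0.707 × 0.5) = 10.6 kip/in → NOT adequate.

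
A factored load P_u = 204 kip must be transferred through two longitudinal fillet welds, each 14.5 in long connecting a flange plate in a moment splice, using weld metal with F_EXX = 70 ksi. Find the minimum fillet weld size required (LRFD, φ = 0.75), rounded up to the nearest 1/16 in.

w = 3/8 in

Total weld length L = 29 in.
Required throat t_e = P_u / (φ × 0.6 F_EXX × L) = 204 / (0.75 × 0.6 × 70 × 29) = 0.2233 in.
Required leg w = t_e / 0.707 = 0.3159 in → use 3/8 in.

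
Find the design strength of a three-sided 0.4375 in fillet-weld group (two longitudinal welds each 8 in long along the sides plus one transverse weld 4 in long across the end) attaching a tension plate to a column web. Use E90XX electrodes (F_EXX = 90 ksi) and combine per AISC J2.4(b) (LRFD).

φR_n ≈ 251 kips

t_e = 0.707 × 0.4375 = 0.3093 in.
R_nwl = 0.6 × 90 × 0.3093 × 16 = 267.2 kips (longitudinal, 2 welds).
R_nwt = 0.6 × 90 × 0.3093 × 4 = 66.81 kips (transverse, base value).
(i) R_nwl + R_nwt = 334.1 kips; (ii) 0.85 R_nwl + 1.5 R_nwt = 327.4 kips.
R_n = max = 334.1 kips [governs: (i)]; φR_n = 250.5 kips.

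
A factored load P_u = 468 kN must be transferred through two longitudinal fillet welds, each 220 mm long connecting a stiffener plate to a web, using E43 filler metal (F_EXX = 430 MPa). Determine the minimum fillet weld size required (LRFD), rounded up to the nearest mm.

w = 8 mm

Total weld length L = 440 mm.
Required throat t_e = P_u / (φ × 0.6 F_EXX × L) = 468 / (0.75 × 0.6 × 430 × 440 × 10⁻³) = 5.497 mm.
Required leg w = t_e / 0.707 = 7.775 mm → use 8 mm.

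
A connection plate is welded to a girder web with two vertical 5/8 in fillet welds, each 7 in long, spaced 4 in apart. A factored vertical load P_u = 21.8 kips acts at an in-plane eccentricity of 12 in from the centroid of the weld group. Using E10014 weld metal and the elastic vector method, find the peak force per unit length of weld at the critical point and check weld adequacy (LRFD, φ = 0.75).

E100XX → F_EXX = 100 ksi.
Total weld length L_w = 14 in. Treat welds as unit-width lines.
Polar moment about centroid: J = 2[d³/12 + d(b/2)²] = 2[7³/12 + 7×2²] = 113.2 in³.
Direct shear f_v = P/L_w = 21.8 / 14 = 1.557 kip/in (vertical).
Torsion M = P·e = 21.8 × 12 = 261.6 kip·in.
Critical point at (x, y) = (2, 3.5) from centroid. f_tx = M·y/J = 8.091 kip/in; f_ty = M·x/J = 4.623 kip/in.
Resultant f_max = √[f_tx² + (f_v + f_ty)²] = √[8.091² + (1.557 + 4.623)²] = 10.18 kip/in.
Capacity per unit length: φr_n = 0.75 × 0.6 × 100 × (0.707 × 0.625) = 19.88 kip/in.
10.18 ≤ 19.88 → adequate.

f_max ≈ 10.2 kip/in; adequate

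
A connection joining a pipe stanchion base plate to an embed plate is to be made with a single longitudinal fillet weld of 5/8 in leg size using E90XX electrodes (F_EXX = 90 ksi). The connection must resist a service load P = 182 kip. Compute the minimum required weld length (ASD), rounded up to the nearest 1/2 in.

L = 15.5 in

Throat t_e = 0.707 × 0.625 = 0.4419 in.
r_n/Ω = (0.6 × 90 × 0.4419) / 2.0 = 11.93 kip/in.
L_req = P / (r_n/Ω) = 182 / 11.93 = 15.25 in total.
Round up → use L = 15.5 in.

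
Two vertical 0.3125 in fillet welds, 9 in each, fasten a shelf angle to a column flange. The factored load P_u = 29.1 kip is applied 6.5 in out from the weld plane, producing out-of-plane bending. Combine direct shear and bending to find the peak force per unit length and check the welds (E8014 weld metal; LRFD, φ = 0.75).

E80XX → F_EXX = 80 ksi.
L_w = 2 × 9 = 18 in; section modulus (unit throat) S = 2 × L²/6 = 27 in².
Direct shear f_v = P/L_w = 29.1/18 = 1.617 kip/in.
Moment M = P × e = 29.1 × 6.5 = 189.15 kip·in; bending f_b = M/S = 7.006 kip/in.
f_max = √(f_v² + f_b²) = √(1.617² + 7.006²) = 7.19 kip/in.
φr_n = 0.75 × 0.6 × 80 × (0.707 × 0.3125) = 7.954 kip/in → adequate.

f_max ≈ 7.19 kip/in; adequate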